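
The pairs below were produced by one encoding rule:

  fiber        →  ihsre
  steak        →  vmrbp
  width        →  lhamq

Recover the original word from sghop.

f(5)→i(8) and i(8)→h(7) fit y≡17x+1 (mod 26); the inverse of 17 mod 26 is 23. Each letter's alphabet position (a=0..z=25) is mapped through 17·x+1 mod 26 — an affine cipher.
Undoing it on sghop: s(18)→23·(18−1)≡1=b; g(6)→23·(6−1)≡11=l; h(7)→23·(7−1)≡8=i; o(14)→23·(14−1)≡13=n; p(15)→23·(15−1)≡10=k (all mod 26).

blink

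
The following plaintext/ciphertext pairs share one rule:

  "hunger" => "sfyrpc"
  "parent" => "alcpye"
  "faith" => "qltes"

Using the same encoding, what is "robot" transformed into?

czmze

Compare letters: h→s is +11, u→f is +11, n→y is +11 — a constant shift. Every letter moves 11 places later in the alphabet, wrapping around z→a.
Applying it to robot: r+11=c, o+11=z, b+11=m, o+11=z, t+11=e.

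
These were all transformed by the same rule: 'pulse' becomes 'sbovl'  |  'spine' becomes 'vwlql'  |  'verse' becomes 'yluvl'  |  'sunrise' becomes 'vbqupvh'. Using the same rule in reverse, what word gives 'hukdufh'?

Shifts by position in pulse: pos 0: p→s (+3), pos 1: u→b (+7), pos 2: l→o (+3), pos 3: s→v (+3), pos 4: e→l (+7) — repeating every 3. The shifts repeat in a cycle of length 3: positions 0,1,… shift by +3, +7, +3, then the pattern repeats.
Undoing it on hukdufh: h−3=e, u−7=n, k−3=h, d−3=a, u−7=n, f−3=c, h−3=e.

enhance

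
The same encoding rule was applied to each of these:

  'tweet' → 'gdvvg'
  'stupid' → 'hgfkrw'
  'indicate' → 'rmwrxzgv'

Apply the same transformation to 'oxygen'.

lcbtvm

Each pair mirrors across the alphabet (t↔g, w↔d, e↔v): positions sum to 25. This is the alphabet-reversal cipher (Atbash): a becomes z, b becomes y, etc.
For oxygen: o↔l, x↔c, y↔b, g↔t, e↔v, n↔m.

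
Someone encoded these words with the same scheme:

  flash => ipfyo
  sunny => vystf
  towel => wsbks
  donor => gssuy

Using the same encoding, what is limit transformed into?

In flash: f→i is +3, l→p is +4, a→f is +5, s→y is +6 — the shift increases by 1 each position. The shift increases by 1 at each position, starting from +3: 3, 4, 5, ….
Applying it to limit: l+3=o, i+4=m, m+5=r, i+6=o, t+7=a.

omroa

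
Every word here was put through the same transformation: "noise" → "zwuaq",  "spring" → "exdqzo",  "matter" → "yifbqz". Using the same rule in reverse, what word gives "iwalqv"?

Shifts by position in noise: pos 0: n→z (+12), pos 1: o→w (+8), pos 2: i→u (+12), pos 3: s→a (+8) — repeating every 2. A repeating key of period 2 is used — shifts +12, +8 over and over.
Reversing it on iwalqv: i−12=w, w−8=o, a−12=o, l−8=d, q−12=e, v−8=n.

wooden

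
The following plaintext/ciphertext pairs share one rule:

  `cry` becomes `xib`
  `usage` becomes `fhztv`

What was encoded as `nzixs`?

Each pair mirrors across the alphabet (c↔x, r↔i, y↔b): positions sum to 25. This is the alphabet-reversal cipher (Atbash): a becomes z, b becomes y, etc.
Decoding nzixs: n↔m, z↔a, i↔r, x↔c, s↔h.

march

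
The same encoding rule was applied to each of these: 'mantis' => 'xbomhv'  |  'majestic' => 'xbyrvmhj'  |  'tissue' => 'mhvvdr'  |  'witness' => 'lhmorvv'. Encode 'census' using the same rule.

jrovdv

m(12)→x(23) and a(0)→b(1) fit y≡17x+1 (mod 26); the inverse of 17 mod 26 is 23. This is an affine cipher: with a=0,…,z=25, each position x becomes (17x+1) mod 26.
Applying it to census: c(2)→17·2+1≡9=j; e(4)→17·4+1≡17=r; n(13)→17·13+1≡14=o; s(18)→17·18+1≡21=v; u(20)→17·20+1≡3=d; s(18)→17·18+1≡21=v (all mod 26).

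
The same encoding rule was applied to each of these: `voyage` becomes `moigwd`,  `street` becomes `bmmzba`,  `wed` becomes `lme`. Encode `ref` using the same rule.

nmz

The output letters match the input read backwards, each shifted +8: voyage reversed is egayov. Read the word backwards and shift each letter +8.
Applying it to ref: reverse → fer; then shift: f+8=n, e+8=m, r+8=z.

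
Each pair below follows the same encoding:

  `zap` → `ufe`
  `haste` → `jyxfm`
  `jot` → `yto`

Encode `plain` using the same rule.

snfqu

The output letters match the input read backwards, each shifted +5: zap reversed is paz. Two steps: reverse the string, then apply a Caesar shift of +5.
On plain: reverse → nialp; then shift: n+5=s, i+5=n, a+5=f, l+5=q, p+5=u.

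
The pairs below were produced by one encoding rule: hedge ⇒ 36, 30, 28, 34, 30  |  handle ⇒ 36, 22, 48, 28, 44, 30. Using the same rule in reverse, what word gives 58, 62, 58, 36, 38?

Each letter becomes 2×(its alphabet position, a=1..z=26) + 20.
Undoing it on 58, 62, 58, 36, 38: 58→(58−20)÷2=19=s, 62→(62−20)÷2=21=u, 58→(58−20)÷2=19=s, 36→(36−20)÷2=8=h, 38→(38−20)÷2=9=i.

sushi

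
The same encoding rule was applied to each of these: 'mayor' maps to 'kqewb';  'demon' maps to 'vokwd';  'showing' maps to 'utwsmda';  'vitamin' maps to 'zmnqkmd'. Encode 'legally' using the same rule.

m(12)→k(10) and a(0)→q(16) fit y≡19x+16 (mod 26); the inverse of 19 mod 26 is 11. Treating letters as 0–25, the rule is x ↦ 19x + 16 (mod 26).
Applying it to legally: l(11)→19·11+16≡17=r; e(4)→19·4+16≡14=o; g(6)→19·6+16≡0=a; a(0)→19·0+16≡16=q; l(11)→19·11+16≡17=r; l(11)→19·11+16≡17=r; y(24)→19·24+16≡4=e (all mod 26).

roaqrre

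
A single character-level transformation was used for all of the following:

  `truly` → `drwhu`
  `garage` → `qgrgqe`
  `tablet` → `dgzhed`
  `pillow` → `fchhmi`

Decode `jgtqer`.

t(19)→d(3) and r(17)→r(17) fit y≡19x+6 (mod 26); the inverse of 19 mod 26 is 11. Treating letters as 0–25, the rule is x ↦ 19x + 6 (mod 26).
Decoding jgtqer: j(9)→11·(9−6)≡7=h; g(6)→11·(6−6)≡0=a; t(19)→11·(19−6)≡13=n; q(16)→11·(16−6)≡6=g; e(4)→11·(4−6)≡4=e; r(17)→11·(17−6)≡17=r (all mod 26).

hanger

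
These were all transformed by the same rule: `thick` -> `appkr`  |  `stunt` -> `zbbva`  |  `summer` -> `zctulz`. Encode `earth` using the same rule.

liybo

The shifts repeat in a cycle of length 2: positions 0,1,… shift by +7, +8, then the pattern repeats.
For earth: e+7=l, a+8=i, r+7=y, t+8=b, h+7=o.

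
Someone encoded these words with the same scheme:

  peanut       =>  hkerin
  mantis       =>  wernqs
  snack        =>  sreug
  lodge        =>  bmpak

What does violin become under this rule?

dqmbqr

p(15)→h(7) and e(4)→k(10) fit y≡21x+4 (mod 26); the inverse of 21 mod 26 is 5. This is an affine cipher: with a=0,…,z=25, each position x becomes (21x+4) mod 26.
On violin: v(21)→21·21+4≡3=d; i(8)→21·8+4≡16=q; o(14)→21·14+4≡12=m; l(11)→21·11+4≡1=b; i(8)→21·8+4≡16=q; n(13)→21·13+4≡17=r (all mod 26).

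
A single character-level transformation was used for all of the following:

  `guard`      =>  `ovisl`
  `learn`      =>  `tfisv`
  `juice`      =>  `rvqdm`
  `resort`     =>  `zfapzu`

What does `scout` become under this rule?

adwvb

A repeating key of period 2 is used — shifts +8, +1 over and over.
Applying it to scout: s+8=a, c+1=d, o+8=w, u+1=v, t+8=b.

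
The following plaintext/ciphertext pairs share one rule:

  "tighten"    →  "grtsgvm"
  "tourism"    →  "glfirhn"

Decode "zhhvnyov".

assemble

Each pair mirrors across the alphabet (t↔g, i↔r, g↔t): positions sum to 25. Each letter is replaced by its mirror in the alphabet: a↔z, b↔y, c↔x, and so on (the Atbash cipher).
Reversing it on zhhvnyov: z↔a, h↔s, h↔s, v↔e, n↔m, y↔b, o↔l, v↔e.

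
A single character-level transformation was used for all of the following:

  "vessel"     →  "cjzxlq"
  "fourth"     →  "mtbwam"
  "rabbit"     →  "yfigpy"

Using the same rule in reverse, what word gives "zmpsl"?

Shifts by position in vessel: pos 0: v→c (+7), pos 1: e→j (+5), pos 2: s→z (+7), pos 3: s→x (+5) — repeating every 2. It's a Vigenère-style cipher with numeric key [7,5]: position i shifts by key[i mod 2].
Undoing it on zmpsl: z−7=s, m−5=h, p−7=i, s−5=n, l−7=e.

shine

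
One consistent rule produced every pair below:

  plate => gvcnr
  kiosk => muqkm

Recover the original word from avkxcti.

gravity

The output letters match the input read backwards, each shifted +2: plate reversed is etalp. Read the word backwards and shift each letter +2.
Reversing it on avkxcti: shift back: a−2=y, v−2=t, k−2=i, x−2=v, c−2=a, t−2=r, i−2=g → ytivarg; then reverse → gravity.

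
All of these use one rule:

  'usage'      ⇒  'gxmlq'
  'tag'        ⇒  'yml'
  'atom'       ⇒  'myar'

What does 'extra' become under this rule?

Two shifts are in play — +12 for a/e/i/o/u, +5 for every other letter.
For extra: e(vowel)+12=q, x(cons)+5=c, t(cons)+5=y, r(cons)+5=w, a(vowel)+12=m.

qcywm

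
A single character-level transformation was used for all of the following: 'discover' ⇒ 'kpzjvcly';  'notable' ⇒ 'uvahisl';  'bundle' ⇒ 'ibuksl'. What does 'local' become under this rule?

svjhs

Compare letters: d→k is +7, i→p is +7, s→z is +7 — a constant shift. This is a Caesar cipher with shift 7.
For local: l+7=s, o+7=v, c+7=j, a+7=h, l+7=s.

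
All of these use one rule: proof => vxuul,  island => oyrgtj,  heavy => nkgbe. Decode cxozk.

write

Compare letters: p→v is +6, r→x is +6, o→u is +6 — a constant shift. Each letter is shifted forward by 6 in the alphabet (a Caesar shift of +6).
Decoding cxozk: c−6=w, x−6=r, o−6=i, z−6=t, k−6=e.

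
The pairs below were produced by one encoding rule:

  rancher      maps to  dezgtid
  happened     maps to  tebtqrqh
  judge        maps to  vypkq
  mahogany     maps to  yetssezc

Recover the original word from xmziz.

linen

Shifts by position in rancher: pos 0: r→d (+12), pos 1: a→e (+4), pos 2: n→z (+12), pos 3: c→g (+4) — repeating every 2. The shifts repeat in a cycle of length 2: positions 0,1,… shift by +12, +4, then the pattern repeats.
Decoding xmziz: x−12=l, m−4=i, z−12=n, i−4=e, z−12=n.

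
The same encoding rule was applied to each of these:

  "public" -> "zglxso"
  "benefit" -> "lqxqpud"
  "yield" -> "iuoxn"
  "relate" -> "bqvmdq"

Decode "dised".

Shifts by position in public: pos 0: p→z (+10), pos 1: u→g (+12), pos 2: b→l (+10), pos 3: l→x (+12) — repeating every 2. It's a Vigenère-style cipher with numeric key [10,12]: position i shifts by key[i mod 2].
Reversing it on dised: d−10=t, i−12=w, s−10=i, e−12=s, d−10=t.

twist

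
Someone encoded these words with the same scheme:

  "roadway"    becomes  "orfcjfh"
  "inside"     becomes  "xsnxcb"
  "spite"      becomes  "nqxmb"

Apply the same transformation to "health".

r(17)→o(14) and o(14)→r(17) fit y≡25x+5 (mod 26); the inverse of 25 mod 26 is 25. Treating letters as 0–25, the rule is x ↦ 25x + 5 (mod 26).
On health: h(7)→25·7+5≡24=y; e(4)→25·4+5≡1=b; a(0)→25·0+5≡5=f; l(11)→25·11+5≡20=u; t(19)→25·19+5≡12=m; h(7)→25·7+5≡24=y (all mod 26).

ybfumy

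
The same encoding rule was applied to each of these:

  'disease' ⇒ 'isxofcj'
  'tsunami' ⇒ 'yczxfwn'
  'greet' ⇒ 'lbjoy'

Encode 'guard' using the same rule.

lefbi

A repeating key of period 2 is used — shifts +5, +10 over and over.
Applying it to guard: g+5=l, u+10=e, a+5=f, r+10=b, d+5=i.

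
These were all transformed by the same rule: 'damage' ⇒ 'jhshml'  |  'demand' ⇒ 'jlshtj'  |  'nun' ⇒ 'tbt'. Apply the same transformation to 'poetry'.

vvlzxe

The shift depends on letter class: consonant d→j is +6, but vowel a→h is +7. Two shifts are in play — +7 for a/e/i/o/u, +6 for every other letter.
For poetry: p(cons)+6=v, o(vowel)+7=v, e(vowel)+7=l, t(cons)+6=z, r(cons)+6=x, y(cons)+6=e.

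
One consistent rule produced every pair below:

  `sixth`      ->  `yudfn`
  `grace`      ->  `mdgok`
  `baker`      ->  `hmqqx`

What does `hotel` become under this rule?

Shifts by position in sixth: pos 0: s→y (+6), pos 1: i→u (+12), pos 2: x→d (+6), pos 3: t→f (+12) — repeating every 2. A repeating key of period 2 is used — shifts +6, +12 over and over.
For hotel: h+6=n, o+12=a, t+6=z, e+12=q, l+6=r.

nazqr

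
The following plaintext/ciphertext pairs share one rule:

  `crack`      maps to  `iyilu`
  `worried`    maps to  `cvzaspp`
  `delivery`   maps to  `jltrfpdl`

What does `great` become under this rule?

mymjd

In crack: c→i is +6, r→y is +7, a→i is +8, c→l is +9 — the shift increases by 1 each position. The shift increases by 1 at each position, starting from +6: 6, 7, 8, ….
On great: g+6=m, r+7=y, e+8=m, a+9=j, t+10=d.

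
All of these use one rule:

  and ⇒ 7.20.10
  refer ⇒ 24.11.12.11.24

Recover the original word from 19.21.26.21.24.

motor

Letters become their 1-based position plus 6 (so a→7, b→8, …).
Undoing it on 19.21.26.21.24: 19→(19−6)÷1=13=m, 21→(21−6)÷1=15=o, 26→(26−6)÷1=20=t, 21→(21−6)÷1=15=o, 24→(24−6)÷1=18=r.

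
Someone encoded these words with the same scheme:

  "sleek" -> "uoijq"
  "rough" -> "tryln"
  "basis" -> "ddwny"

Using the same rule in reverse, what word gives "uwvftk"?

strand

The shift increases by 1 at each position, starting from +2: 2, 3, 4, ….
Decoding uwvftk: u−2=s, w−3=t, v−4=r, f−5=a, t−6=n, k−7=d.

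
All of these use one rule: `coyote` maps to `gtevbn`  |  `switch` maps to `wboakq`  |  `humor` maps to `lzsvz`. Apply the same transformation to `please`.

tqkhan

In coyote: c→g is +4, o→t is +5, y→e is +6, o→v is +7 — the shift increases by 1 each position. Letter i (0-indexed) is shifted by i+4, so successive shifts are 4, 5, 6, ….
For please: p+4=t, l+5=q, e+6=k, a+7=h, s+8=a, e+9=n.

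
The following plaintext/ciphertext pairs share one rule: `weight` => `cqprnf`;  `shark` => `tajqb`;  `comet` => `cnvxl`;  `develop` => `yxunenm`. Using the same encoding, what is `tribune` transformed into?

nwdkrac

The output letters match the input read backwards, each shifted +9: weight reversed is thgiew. The word is reversed, then every letter is shifted forward by 9.
On tribune: reverse → enubirt; then shift: e+9=n, n+9=w, u+9=d, b+9=k, i+9=r, r+9=a, t+9=c.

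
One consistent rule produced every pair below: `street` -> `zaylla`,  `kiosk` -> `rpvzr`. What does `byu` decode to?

This is a Caesar cipher with shift 7.
Reversing it on byu: b−7=u, y−7=r, u−7=n.

urn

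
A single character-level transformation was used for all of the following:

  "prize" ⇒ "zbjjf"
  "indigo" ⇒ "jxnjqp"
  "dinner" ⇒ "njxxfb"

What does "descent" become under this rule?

The shift depends on letter class: consonant p→z is +10, but vowel i→j is +1. Vowels shift forward by 1 and consonants shift forward by 10.
Applying it to descent: d(cons)+10=n, e(vowel)+1=f, s(cons)+10=c, c(cons)+10=m, e(vowel)+1=f, n(cons)+10=x, t(cons)+10=d.

nfcmfxd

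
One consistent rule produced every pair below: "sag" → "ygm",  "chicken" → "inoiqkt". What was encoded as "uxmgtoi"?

Compare letters: s→y is +6, a→g is +6, g→m is +6 — a constant shift. Every letter moves 6 places later in the alphabet, wrapping around z→a.
Reversing it on uxmgtoi: u−6=o, x−6=r, m−6=g, g−6=a, t−6=n, o−6=i, i−6=c.

organic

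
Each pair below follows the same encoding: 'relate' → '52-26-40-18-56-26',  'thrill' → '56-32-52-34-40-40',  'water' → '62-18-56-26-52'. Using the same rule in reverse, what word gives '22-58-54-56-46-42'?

r(#18)→52 and e(#5)→26: differences scale by 2, so n = 2·pos + 16. With a=1..z=26, the number is 2·pos + 16.
Decoding 22-58-54-56-46-42: 22→(22−16)÷2=3=c, 58→(58−16)÷2=21=u, 54→(54−16)÷2=19=s, 56→(56−16)÷2=20=t, 46→(46−16)÷2=15=o, 42→(42−16)÷2=13=m.

custom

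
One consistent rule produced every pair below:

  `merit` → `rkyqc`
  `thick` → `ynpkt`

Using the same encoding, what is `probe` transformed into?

In merit: m→r is +5, e→k is +6, r→y is +7, i→q is +8 — the shift increases by 1 each position. The shift increases by 1 at each position, starting from +5: 5, 6, 7, ….
Applying it to probe: p+5=u, r+6=x, o+7=v, b+8=j, e+9=n.

uxvjn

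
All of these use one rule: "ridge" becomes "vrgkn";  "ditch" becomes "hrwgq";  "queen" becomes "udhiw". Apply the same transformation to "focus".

The shifts repeat in a cycle of length 3: positions 0,1,… shift by +4, +9, +3, then the pattern repeats.
Applying it to focus: f+4=j, o+9=x, c+3=f, u+4=y, s+9=b.

jxfyb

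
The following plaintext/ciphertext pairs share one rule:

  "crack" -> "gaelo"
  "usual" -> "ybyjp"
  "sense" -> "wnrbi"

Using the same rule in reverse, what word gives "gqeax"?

Shifts by position in crack: pos 0: c→g (+4), pos 1: r→a (+9), pos 2: a→e (+4), pos 3: c→l (+9) — repeating every 2. It's a Vigenère-style cipher with numeric key [4,9]: position i shifts by key[i mod 2].
Undoing it on gqeax: g−4=c, q−9=h, e−4=a, a−9=r, x−4=t.

chart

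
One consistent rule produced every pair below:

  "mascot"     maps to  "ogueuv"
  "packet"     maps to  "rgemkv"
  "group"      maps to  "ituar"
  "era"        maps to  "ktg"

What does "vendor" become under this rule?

Two shifts are in play — +6 for a/e/i/o/u, +2 for every other letter.
Applying it to vendor: v(cons)+2=x, e(vowel)+6=k, n(cons)+2=p, d(cons)+2=f, o(vowel)+6=u, r(cons)+2=t.

xkpfut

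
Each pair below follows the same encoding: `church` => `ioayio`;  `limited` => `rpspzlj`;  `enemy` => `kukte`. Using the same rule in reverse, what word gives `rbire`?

lucky

It's a Vigenère-style cipher with numeric key [6,7]: position i shifts by key[i mod 2].
Reversing it on rbire: r−6=l, b−7=u, i−6=c, r−7=k, e−6=y.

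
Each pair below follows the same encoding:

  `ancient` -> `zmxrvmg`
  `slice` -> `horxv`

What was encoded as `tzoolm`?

Each pair mirrors across the alphabet (a↔z, n↔m, c↔x): positions sum to 25. This is the alphabet-reversal cipher (Atbash): a becomes z, b becomes y, etc.
Undoing it on tzoolm: t↔g, z↔a, o↔l, o↔l, l↔o, m↔n.

gallon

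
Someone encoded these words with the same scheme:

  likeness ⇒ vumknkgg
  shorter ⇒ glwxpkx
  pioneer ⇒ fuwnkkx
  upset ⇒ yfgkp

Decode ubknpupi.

identity

l(11)→v(21) and i(8)→u(20) fit y≡9x+0 (mod 26); the inverse of 9 mod 26 is 3. Each letter's alphabet position (a=0..z=25) is mapped through 9·x+0 mod 26 — an affine cipher.
Undoing it on ubknpupi: u(20)→3·(20−0)≡8=i; b(1)→3·(1−0)≡3=d; k(10)→3·(10−0)≡4=e; n(13)→3·(13−0)≡13=n; p(15)→3·(15−0)≡19=t; u(20)→3·(20−0)≡8=i; p(15)→3·(15−0)≡19=t; i(8)→3·(8−0)≡24=y (all mod 26).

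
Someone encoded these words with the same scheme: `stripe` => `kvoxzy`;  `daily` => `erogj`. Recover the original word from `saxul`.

The output letters match the input read backwards, each shifted +6: stripe reversed is epirts. Two steps: reverse the string, then apply a Caesar shift of +6.
Decoding saxul: shift back: s−6=m, a−6=u, x−6=r, u−6=o, l−6=f → murof; then reverse → forum.

forum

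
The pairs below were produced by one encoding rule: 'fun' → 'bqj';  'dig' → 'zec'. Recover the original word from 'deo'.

his

It's a constant shift of +22 (ROT22).
Decoding deo: d−22=h, e−22=i, o−22=s.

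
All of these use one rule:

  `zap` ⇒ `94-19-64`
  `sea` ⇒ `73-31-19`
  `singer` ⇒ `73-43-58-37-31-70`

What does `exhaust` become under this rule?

31-88-40-19-79-73-76

With a=1..z=26, the number is 3·pos + 16.
For exhaust: e=5→31, x=24→88, h=8→40, a=1→19, u=21→79, s=19→73, t=20→76.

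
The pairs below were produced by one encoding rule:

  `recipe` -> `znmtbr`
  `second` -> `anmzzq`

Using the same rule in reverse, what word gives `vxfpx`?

novel

In recipe: r→z is +8, e→n is +9, c→m is +10, i→t is +11 — the shift increases by 1 each position. Letter i (0-indexed) is shifted by i+8, so successive shifts are 8, 9, 10, ….
Undoing it on vxfpx: v−8=n, x−9=o, f−10=v, p−11=e, x−12=l.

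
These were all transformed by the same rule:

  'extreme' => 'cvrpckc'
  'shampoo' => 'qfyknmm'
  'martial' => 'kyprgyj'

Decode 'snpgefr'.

Every letter moves 24 places later in the alphabet, wrapping around z→a.
Decoding snpgefr: s−24=u, n−24=p, p−24=r, g−24=i, e−24=g, f−24=h, r−24=t.

upright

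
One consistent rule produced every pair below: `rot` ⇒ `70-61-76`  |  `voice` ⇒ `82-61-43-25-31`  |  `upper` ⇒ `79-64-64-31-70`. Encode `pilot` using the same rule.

r(#18)→70 and o(#15)→61: differences scale by 3, so n = 3·pos + 16. Each letter becomes 3×(its alphabet position, a=1..z=26) + 16.
Applying it to pilot: p=16→64, i=9→43, l=12→52, o=15→61, t=20→76.

64-43-52-61-76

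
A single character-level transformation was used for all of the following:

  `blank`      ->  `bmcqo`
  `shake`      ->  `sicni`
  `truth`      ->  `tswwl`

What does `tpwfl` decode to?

touch

In blank: b→b is +0, l→m is +1, a→c is +2, n→q is +3 — the shift increases by 1 each position. The shift increases by 1 at each position, starting from +0: 0, 1, 2, ….
Undoing it on tpwfl: t−0=t, p−1=o, w−2=u, f−3=c, l−4=h.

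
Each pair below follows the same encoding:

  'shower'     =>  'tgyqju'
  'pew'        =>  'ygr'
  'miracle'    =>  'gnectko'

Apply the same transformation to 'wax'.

zcy

The output letters match the input read backwards, each shifted +2: shower reversed is rewohs. Read the word backwards and shift each letter +2.
On wax: reverse → xaw; then shift: x+2=z, a+2=c, w+2=y.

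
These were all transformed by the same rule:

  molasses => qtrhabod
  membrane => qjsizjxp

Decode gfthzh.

canary

In molasses: m→q is +4, o→t is +5, l→r is +6, a→h is +7 — the shift increases by 1 each position. The shift increases by 1 at each position, starting from +4: 4, 5, 6, ….
Decoding gfthzh: g−4=c, f−5=a, t−6=n, h−7=a, z−8=r, h−9=y.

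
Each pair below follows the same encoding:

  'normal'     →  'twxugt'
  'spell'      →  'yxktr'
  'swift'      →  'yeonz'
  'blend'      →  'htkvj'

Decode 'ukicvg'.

occupy

The shifts repeat in a cycle of length 2: positions 0,1,… shift by +6, +8, then the pattern repeats.
Decoding ukicvg: u−6=o, k−8=c, i−6=c, c−8=u, v−6=p, g−8=y.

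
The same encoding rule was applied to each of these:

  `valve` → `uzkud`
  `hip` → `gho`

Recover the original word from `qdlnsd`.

remote

Each letter is shifted forward by 25 in the alphabet (a Caesar shift of +25).
Decoding qdlnsd: q−25=r, d−25=e, l−25=m, n−25=o, s−25=t, d−25=e.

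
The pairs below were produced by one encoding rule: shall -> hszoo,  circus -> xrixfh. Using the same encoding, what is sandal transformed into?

hzmwzo

This is the alphabet-reversal cipher (Atbash): a becomes z, b becomes y, etc.
Applying it to sandal: s↔h, a↔z, n↔m, d↔w, a↔z, l↔o.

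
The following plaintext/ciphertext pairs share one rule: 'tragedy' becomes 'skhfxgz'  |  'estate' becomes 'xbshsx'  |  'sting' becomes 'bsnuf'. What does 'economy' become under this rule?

Each letter's alphabet position (a=0..z=25) is mapped through 17·x+7 mod 26 — an affine cipher.
On economy: e(4)→17·4+7≡23=x; c(2)→17·2+7≡15=p; o(14)→17·14+7≡11=l; n(13)→17·13+7≡20=u; o(14)→17·14+7≡11=l; m(12)→17·12+7≡3=d; y(24)→17·24+7≡25=z (all mod 26).

xpluldz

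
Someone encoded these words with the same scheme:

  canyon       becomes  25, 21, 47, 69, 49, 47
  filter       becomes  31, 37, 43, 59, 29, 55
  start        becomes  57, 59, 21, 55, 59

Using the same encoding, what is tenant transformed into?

c(#3)→25 and a(#1)→21: differences scale by 2, so n = 2·pos + 19. Each letter becomes 2×(its alphabet position, a=1..z=26) + 19.
Applying it to tenant: t=20→59, e=5→29, n=14→47, a=1→21, n=14→47, t=20→59.

59, 29, 47, 21, 47, 59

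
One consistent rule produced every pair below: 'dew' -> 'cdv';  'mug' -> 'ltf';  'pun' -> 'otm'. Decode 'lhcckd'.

Compare letters: d→c is +25, e→d is +25, w→v is +25 — a constant shift. It's a constant shift of +25 (ROT25).
Decoding lhcckd: l−25=m, h−25=i, c−25=d, c−25=d, k−25=l, d−25=e.

middle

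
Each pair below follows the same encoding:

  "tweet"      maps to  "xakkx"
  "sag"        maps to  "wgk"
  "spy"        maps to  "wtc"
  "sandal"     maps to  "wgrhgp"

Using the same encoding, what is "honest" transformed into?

lurkwx

The shift depends on letter class: consonant t→x is +4, but vowel e→k is +6. The rule splits by letter class: vowels +6, consonants +4.
Applying it to honest: h(cons)+4=l, o(vowel)+6=u, n(cons)+4=r, e(vowel)+6=k, s(cons)+4=w, t(cons)+4=x.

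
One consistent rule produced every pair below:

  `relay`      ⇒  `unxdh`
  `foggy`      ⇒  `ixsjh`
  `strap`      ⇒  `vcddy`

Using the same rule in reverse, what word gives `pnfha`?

meter

Shifts by position in relay: pos 0: r→u (+3), pos 1: e→n (+9), pos 2: l→x (+12), pos 3: a→d (+3), pos 4: y→h (+9) — repeating every 3. A repeating key of period 3 is used — shifts +3, +9, +12 over and over.
Undoing it on pnfha: p−3=m, n−9=e, f−12=t, h−3=e, a−9=r.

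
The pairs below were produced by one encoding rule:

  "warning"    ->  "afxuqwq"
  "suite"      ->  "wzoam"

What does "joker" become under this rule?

In warning: w→a is +4, a→f is +5, r→x is +6, n→u is +7 — the shift increases by 1 each position. The shift increases by 1 at each position, starting from +4: 4, 5, 6, ….
For joker: j+4=n, o+5=t, k+6=q, e+7=l, r+8=z.

ntqlz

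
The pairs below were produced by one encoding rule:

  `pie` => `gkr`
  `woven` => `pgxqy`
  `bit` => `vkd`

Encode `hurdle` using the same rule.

The output letters match the input read backwards, each shifted +2: pie reversed is eip. The word is reversed, then every letter is shifted forward by 2.
For hurdle: reverse → eldruh; then shift: e+2=g, l+2=n, d+2=f, r+2=t, u+2=w, h+2=j.

gnftwj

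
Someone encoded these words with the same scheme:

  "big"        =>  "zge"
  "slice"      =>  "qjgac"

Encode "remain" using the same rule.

pckygl

Compare letters: b→z is +24, i→g is +24, g→e is +24 — a constant shift. Each letter is shifted forward by 24 in the alphabet (a Caesar shift of +24).
Applying it to remain: r+24=p, e+24=c, m+24=k, a+24=y, i+24=g, n+24=l.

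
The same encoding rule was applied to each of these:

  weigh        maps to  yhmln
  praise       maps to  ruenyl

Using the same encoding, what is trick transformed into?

Letter i (0-indexed) is shifted by i+2, so successive shifts are 2, 3, 4, ….
Applying it to trick: t+2=v, r+3=u, i+4=m, c+5=h, k+6=q.

vumhq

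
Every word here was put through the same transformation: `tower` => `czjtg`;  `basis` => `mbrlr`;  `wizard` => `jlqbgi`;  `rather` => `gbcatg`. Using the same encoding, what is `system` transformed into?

rfrctd

t(19)→c(2) and o(14)→z(25) fit y≡11x+1 (mod 26); the inverse of 11 mod 26 is 19. This is an affine cipher: with a=0,…,z=25, each position x becomes (11x+1) mod 26.
On system: s(18)→11·18+1≡17=r; y(24)→11·24+1≡5=f; s(18)→11·18+1≡17=r; t(19)→11·19+1≡2=c; e(4)→11·4+1≡19=t; m(12)→11·12+1≡3=d (all mod 26).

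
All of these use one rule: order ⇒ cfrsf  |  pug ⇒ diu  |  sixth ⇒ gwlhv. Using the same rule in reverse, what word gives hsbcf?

It's a constant shift of +14 (ROT14).
Undoing it on hsbcf: h−14=t, s−14=e, b−14=n, c−14=o, f−14=r.

tenor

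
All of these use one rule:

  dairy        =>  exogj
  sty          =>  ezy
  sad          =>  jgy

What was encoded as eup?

joy

Two steps: reverse the string, then apply a Caesar shift of +6.
Decoding eup: shift back: e−6=y, u−6=o, p−6=j → yoj; then reverse → joy.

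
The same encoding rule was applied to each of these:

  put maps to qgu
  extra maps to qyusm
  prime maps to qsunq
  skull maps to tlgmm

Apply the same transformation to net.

oqu

The shift depends on letter class: consonant p→q is +1, but vowel u→g is +12. The rule splits by letter class: vowels +12, consonants +1.
For net: n(cons)+1=o, e(vowel)+12=q, t(cons)+1=u.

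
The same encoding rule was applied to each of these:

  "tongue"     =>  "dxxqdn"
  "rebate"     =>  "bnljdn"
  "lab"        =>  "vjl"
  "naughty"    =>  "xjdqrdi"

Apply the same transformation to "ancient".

jxmrnxd

The shift depends on letter class: consonant t→d is +10, but vowel o→x is +9. Vowels shift forward by 9 and consonants shift forward by 10.
On ancient: a(vowel)+9=j, n(cons)+10=x, c(cons)+10=m, i(vowel)+9=r, e(vowel)+9=n, n(cons)+10=x, t(cons)+10=d.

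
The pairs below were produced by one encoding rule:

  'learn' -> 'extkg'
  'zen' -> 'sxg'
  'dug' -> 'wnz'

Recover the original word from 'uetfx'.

blame

Compare letters: l→e is +19, e→x is +19, a→t is +19 — a constant shift. This is a Caesar cipher with shift 19.
Reversing it on uetfx: u−19=b, e−19=l, t−19=a, f−19=m, x−19=e.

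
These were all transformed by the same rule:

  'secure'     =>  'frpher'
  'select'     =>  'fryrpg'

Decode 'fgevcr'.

stripe

Each letter is shifted forward by 13 in the alphabet (a Caesar shift of +13).
Decoding fgevcr: f−13=s, g−13=t, e−13=r, v−13=i, c−13=p, r−13=e.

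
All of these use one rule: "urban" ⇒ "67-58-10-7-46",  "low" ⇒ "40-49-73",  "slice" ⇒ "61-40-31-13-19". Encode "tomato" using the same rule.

64-49-43-7-64-49

The formula is n = 3×(alphabet index, a=1) + 4.
Applying it to tomato: t=20→64, o=15→49, m=13→43, a=1→7, t=20→64, o=15→49.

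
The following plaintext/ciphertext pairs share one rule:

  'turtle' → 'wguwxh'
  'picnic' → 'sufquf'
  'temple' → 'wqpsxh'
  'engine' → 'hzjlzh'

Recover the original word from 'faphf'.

comet

Shifts by position in turtle: pos 0: t→w (+3), pos 1: u→g (+12), pos 2: r→u (+3), pos 3: t→w (+3), pos 4: l→x (+12), pos 5: e→h (+3) — repeating every 3. It's a Vigenère-style cipher with numeric key [3,12,3]: position i shifts by key[i mod 3].
Reversing it on faphf: f−3=c, a−12=o, p−3=m, h−3=e, f−12=t.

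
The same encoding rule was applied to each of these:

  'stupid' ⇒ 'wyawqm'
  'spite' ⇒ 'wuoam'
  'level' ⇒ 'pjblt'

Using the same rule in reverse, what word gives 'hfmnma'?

dagger

Letter i (0-indexed) is shifted by i+4, so successive shifts are 4, 5, 6, ….
Reversing it on hfmnma: h−4=d, f−5=a, m−6=g, n−7=g, m−8=e, a−9=r.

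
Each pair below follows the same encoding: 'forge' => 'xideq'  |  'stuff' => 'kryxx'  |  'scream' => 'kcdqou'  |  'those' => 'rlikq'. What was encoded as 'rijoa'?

Treating letters as 0–25, the rule is x ↦ 7x + 14 (mod 26).
Decoding rijoa: r(17)→15·(17−14)≡19=t; i(8)→15·(8−14)≡14=o; j(9)→15·(9−14)≡3=d; o(14)→15·(14−14)≡0=a; a(0)→15·(0−14)≡24=y (all mod 26).

today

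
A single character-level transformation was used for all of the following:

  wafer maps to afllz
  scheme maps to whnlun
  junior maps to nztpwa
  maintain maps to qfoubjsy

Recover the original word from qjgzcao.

The shift increases by 1 at each position, starting from +4: 4, 5, 6, ….
Reversing it on qjgzcao: q−4=m, j−5=e, g−6=a, z−7=s, c−8=u, a−9=r, o−10=e.

measure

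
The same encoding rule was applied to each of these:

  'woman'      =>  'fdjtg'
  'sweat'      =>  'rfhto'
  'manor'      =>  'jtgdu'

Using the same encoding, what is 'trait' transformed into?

outvo

w(22)→f(5) and o(14)→d(3) fit y≡23x+19 (mod 26); the inverse of 23 mod 26 is 17. Each letter's alphabet position (a=0..z=25) is mapped through 23·x+19 mod 26 — an affine cipher.
For trait: t(19)→23·19+19≡14=o; r(17)→23·17+19≡20=u; a(0)→23·0+19≡19=t; i(8)→23·8+19≡21=v; t(19)→23·19+19≡14=o (all mod 26).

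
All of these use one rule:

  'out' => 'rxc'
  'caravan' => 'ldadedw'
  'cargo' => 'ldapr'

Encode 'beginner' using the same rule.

The shift depends on letter class: consonant t→c is +9, but vowel o→r is +3. Vowels shift forward by 3 and consonants shift forward by 9.
On beginner: b(cons)+9=k, e(vowel)+3=h, g(cons)+9=p, i(vowel)+3=l, n(cons)+9=w, n(cons)+9=w, e(vowel)+3=h, r(cons)+9=a.

khplwwha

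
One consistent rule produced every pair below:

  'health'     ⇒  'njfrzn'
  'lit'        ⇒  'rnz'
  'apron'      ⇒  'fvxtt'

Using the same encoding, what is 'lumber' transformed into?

rzshjx

Vowels shift forward by 5 and consonants shift forward by 6.
On lumber: l(cons)+6=r, u(vowel)+5=z, m(cons)+6=s, b(cons)+6=h, e(vowel)+5=j, r(cons)+6=x.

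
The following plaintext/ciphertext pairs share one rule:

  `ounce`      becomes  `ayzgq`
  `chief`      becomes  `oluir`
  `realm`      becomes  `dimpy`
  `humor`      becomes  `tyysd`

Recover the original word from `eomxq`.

skate

Shifts by position in ounce: pos 0: o→a (+12), pos 1: u→y (+4), pos 2: n→z (+12), pos 3: c→g (+4) — repeating every 2. It's a Vigenère-style cipher with numeric key [12,4]: position i shifts by key[i mod 2].
Decoding eomxq: e−12=s, o−4=k, m−12=a, x−4=t, q−12=e.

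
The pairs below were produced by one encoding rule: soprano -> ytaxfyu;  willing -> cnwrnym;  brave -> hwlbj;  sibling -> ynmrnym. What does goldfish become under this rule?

mtwjktym

Shifts by position in soprano: pos 0: s→y (+6), pos 1: o→t (+5), pos 2: p→a (+11), pos 3: r→x (+6), pos 4: a→f (+5), pos 5: n→y (+11) — repeating every 3. It's a Vigenère-style cipher with numeric key [6,5,11]: position i shifts by key[i mod 3].
For goldfish: g+6=m, o+5=t, l+11=w, d+6=j, f+5=k, i+11=t, s+6=y, h+5=m.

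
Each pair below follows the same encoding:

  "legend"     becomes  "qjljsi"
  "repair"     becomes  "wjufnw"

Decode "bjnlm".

weigh

Compare letters: l→q is +5, e→j is +5, g→l is +5 — a constant shift. It's a constant shift of +5 (ROT5).
Reversing it on bjnlm: b−5=w, j−5=e, n−5=i, l−5=g, m−5=h.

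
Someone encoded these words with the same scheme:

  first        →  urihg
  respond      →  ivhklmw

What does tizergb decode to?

This is the alphabet-reversal cipher (Atbash): a becomes z, b becomes y, etc.
Decoding tizergb: t↔g, i↔r, z↔a, e↔v, r↔i, g↔t, b↔y.

gravity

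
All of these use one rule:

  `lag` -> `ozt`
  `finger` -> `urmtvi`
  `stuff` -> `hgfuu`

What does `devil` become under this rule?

wvero

Each pair mirrors across the alphabet (l↔o, a↔z, g↔t): positions sum to 25. Each letter is replaced by its mirror in the alphabet: a↔z, b↔y, c↔x, and so on (the Atbash cipher).
On devil: d↔w, e↔v, v↔e, i↔r, l↔o.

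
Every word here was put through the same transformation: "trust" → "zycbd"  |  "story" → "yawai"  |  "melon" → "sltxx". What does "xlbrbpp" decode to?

retired

Letter i (0-indexed) is shifted by i+6, so successive shifts are 6, 7, 8, ….
Undoing it on xlbrbpp: x−6=r, l−7=e, b−8=t, r−9=i, b−10=r, p−11=e, p−12=d.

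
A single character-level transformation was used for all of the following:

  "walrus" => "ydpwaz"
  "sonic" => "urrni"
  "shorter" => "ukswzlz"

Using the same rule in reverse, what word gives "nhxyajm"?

In walrus: w→y is +2, a→d is +3, l→p is +4, r→w is +5 — the shift increases by 1 each position. Each letter shifts forward by (position + 2), i.e. 2, 3, 4, … — the shift grows by one for each successive letter.
Undoing it on nhxyajm: n−2=l, h−3=e, x−4=t, y−5=t, a−6=u, j−7=c, m−8=e.

lettuce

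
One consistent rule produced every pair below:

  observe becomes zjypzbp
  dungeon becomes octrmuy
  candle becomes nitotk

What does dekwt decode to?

Shifts by position in observe: pos 0: o→z (+11), pos 1: b→j (+8), pos 2: s→y (+6), pos 3: e→p (+11), pos 4: r→z (+8), pos 5: v→b (+6) — repeating every 3. A repeating key of period 3 is used — shifts +11, +8, +6 over and over.
Reversing it on dekwt: d−11=s, e−8=w, k−6=e, w−11=l, t−8=l.

swell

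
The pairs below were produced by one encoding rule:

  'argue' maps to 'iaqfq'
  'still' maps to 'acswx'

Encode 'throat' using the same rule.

In argue: a→i is +8, r→a is +9, g→q is +10, u→f is +11 — the shift increases by 1 each position. Each letter shifts forward by (position + 8), i.e. 8, 9, 10, … — the shift grows by one for each successive letter.
On throat: t+8=b, h+9=q, r+10=b, o+11=z, a+12=m, t+13=g.

bqbzmg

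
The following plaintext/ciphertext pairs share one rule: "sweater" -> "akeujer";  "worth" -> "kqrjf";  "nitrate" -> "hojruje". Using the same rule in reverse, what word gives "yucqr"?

This is an affine cipher: with a=0,…,z=25, each position x becomes (9x+20) mod 26.
Undoing it on yucqr: y(24)→3·(24−20)≡12=m; u(20)→3·(20−20)≡0=a; c(2)→3·(2−20)≡24=y; q(16)→3·(16−20)≡14=o; r(17)→3·(17−20)≡17=r (all mod 26).

mayor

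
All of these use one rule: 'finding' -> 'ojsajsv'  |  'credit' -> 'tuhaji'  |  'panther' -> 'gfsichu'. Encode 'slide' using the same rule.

bejah

Treating letters as 0–25, the rule is x ↦ 7x + 5 (mod 26).
On slide: s(18)→7·18+5≡1=b; l(11)→7·11+5≡4=e; i(8)→7·8+5≡9=j; d(3)→7·3+5≡0=a; e(4)→7·4+5≡7=h (all mod 26).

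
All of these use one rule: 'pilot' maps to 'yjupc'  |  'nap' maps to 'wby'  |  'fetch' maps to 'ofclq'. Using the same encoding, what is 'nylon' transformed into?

whupw

The shift depends on letter class: consonant p→y is +9, but vowel i→j is +1. Two shifts are in play — +1 for a/e/i/o/u, +9 for every other letter.
Applying it to nylon: n(cons)+9=w, y(cons)+9=h, l(cons)+9=u, o(vowel)+1=p, n(cons)+9=w.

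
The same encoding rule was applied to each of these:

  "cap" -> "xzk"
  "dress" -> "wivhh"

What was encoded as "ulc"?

Each pair mirrors across the alphabet (c↔x, a↔z, p↔k): positions sum to 25. Letters are reflected about the middle of the alphabet (position → 25−position): Atbash.
Decoding ulc: u↔f, l↔o, c↔x.

fox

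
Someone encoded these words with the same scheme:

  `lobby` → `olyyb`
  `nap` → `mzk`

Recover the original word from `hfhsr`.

Each pair mirrors across the alphabet (l↔o, o↔l, b↔y): positions sum to 25. This is the alphabet-reversal cipher (Atbash): a becomes z, b becomes y, etc.
Reversing it on hfhsr: h↔s, f↔u, h↔s, s↔h, r↔i.

sushi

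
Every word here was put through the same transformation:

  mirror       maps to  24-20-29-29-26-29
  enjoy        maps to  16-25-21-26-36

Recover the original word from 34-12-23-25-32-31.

walnut

The number is (letter's place in the alphabet, a=1) + 11.
Undoing it on 34-12-23-25-32-31: 34→(34−11)÷1=23=w, 12→(12−11)÷1=1=a, 23→(23−11)÷1=12=l, 25→(25−11)÷1=14=n, 32→(32−11)÷1=21=u, 31→(31−11)÷1=20=t.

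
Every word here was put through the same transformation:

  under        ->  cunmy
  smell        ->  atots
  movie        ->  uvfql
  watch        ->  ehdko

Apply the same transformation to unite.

Shifts by position in under: pos 0: u→c (+8), pos 1: n→u (+7), pos 2: d→n (+10), pos 3: e→m (+8), pos 4: r→y (+7) — repeating every 3. A repeating key of period 3 is used — shifts +8, +7, +10 over and over.
For unite: u+8=c, n+7=u, i+10=s, t+8=b, e+7=l.

cusbl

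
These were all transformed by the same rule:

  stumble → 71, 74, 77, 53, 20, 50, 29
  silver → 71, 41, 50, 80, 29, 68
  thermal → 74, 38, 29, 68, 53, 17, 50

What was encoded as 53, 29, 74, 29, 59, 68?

s(#19)→71 and t(#20)→74: differences scale by 3, so n = 3·pos + 14. The formula is n = 3×(alphabet index, a=1) + 14.
Decoding 53, 29, 74, 29, 59, 68: 53→(53−14)÷3=13=m, 29→(29−14)÷3=5=e, 74→(74−14)÷3=20=t, 29→(29−14)÷3=5=e, 59→(59−14)÷3=15=o, 68→(68−14)÷3=18=r.

meteor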